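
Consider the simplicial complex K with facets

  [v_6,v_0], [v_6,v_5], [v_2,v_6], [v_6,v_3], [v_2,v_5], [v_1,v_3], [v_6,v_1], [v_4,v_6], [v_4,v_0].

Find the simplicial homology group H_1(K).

H_1 = Z^3.

We work with the vertex ordering v_0 < v_1 < v_2 < v_3 < v_4 < v_5 < v_6. The simplices of K, each written with vertices in increasing order, are:

  0-simplices (7): [v_0], [v_1], [v_2], [v_3], [v_4], [v_5], [v_6]
  1-simplices (9): [v_0,v_4], [v_0,v_6], [v_1,v_3], [v_1,v_6], [v_2,v_5], [v_2,v_6], [v_3,v_6], [v_4,v_6], [v_5,v_6]

so the chain groups are C_0 ≅ Z^7, C_1 ≅ Z^9.

Boundary ∂_1: C_1 → C_0 sends each edge [p,q] (with p < q) to q − p. For instance
  ∂[v_0,v_6] = [v_6] − [v_0].
As a 7×9 matrix over Z this has rank 6, with invariant factors (1,1,1,1,1,1).

Reading off H_k = ker ∂_k / im ∂_{k+1}:

  H_1: rank ker ∂_1 − rank ∂_2 = (9 − 6) − 0 = 3, and there is no ∂_2, so H_1 ≅ Z^3.

(K is a triangulation of a wedge of 3 circles.)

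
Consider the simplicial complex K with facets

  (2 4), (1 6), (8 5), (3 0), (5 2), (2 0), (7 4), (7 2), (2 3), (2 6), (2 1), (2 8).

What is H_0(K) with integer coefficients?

Order the vertices as 0 < 1 < 2 < 3 < 4 < 5 < 6 < 7 < 8. Listing each simplex with vertices in this order, K has dimension 1 with simplices:

  0-simplices (9): [0], [1], [2], [3], [4], [5], [6], [7], [8]
  1-simplices (12): [0,2], [0,3], [1,2], [1,6], [2,3], [2,4], [2,5], [2,6], [2,7], [2,8], [4,7], [5,8]

so the chain groups are C_0 ≅ Z^9, C_1 ≅ Z^12.

The boundary map ∂_1: C_1 → C_0 sends each edge [p,q] (with p < q) to q − p. For instance
  ∂[1,6] = [6] − [1].
As a 9×12 matrix over Z this has rank 8, with invariant factors (1,1,1,1,1,1,1,1).

From H_k ≅ ker(∂_k) / im(∂_{k+1}) we obtain:

  H_0: rank C_0 − rank ∂_1 = 9 − 8 = 1, and the invariant factors of ∂_1 are all 1, so H_0 ≅ Z.

(K is a triangulation of a wedge of 4 circles.)

H_0 = Z.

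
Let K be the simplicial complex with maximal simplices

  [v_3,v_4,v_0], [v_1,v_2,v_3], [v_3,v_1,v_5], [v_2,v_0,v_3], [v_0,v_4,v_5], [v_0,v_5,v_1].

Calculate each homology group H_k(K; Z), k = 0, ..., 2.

Take the total order v_0 < v_1 < v_2 < v_3 < v_4 < v_5 on the vertex set. Then K (dimension 2) consists of the simplices:

  0-simplices (6): [v_0], [v_1], [v_2], [v_3], [v_4], [v_5]
  1-simplices (12): [v_0,v_1], [v_0,v_2], [v_0,v_3], [v_0,v_4], [v_0,v_5], [v_1,v_2], [v_1,v_3], [v_1,v_5], [v_2,v_3], [v_3,v_4], [v_3,v_5], [v_4,v_5]
  2-simplices (6): [v_0,v_1,v_5], [v_0,v_2,v_3], [v_0,v_3,v_4], [v_0,v_4,v_5], [v_1,v_2,v_3], [v_1,v_3,v_5]

Hence C_0 ≅ Z^6, C_1 ≅ Z^12, C_2 ≅ Z^6.

Boundary ∂_1: C_1 → C_0 is given by ∂[p,q] = [q] − [p]. For instance
  ∂[v_0,v_4] = [v_4] − [v_0].
This gives a 6×12 integer matrix of rank 5; reducing to Smith normal form yields diagonal entries (1,1,1,1,1).

∂_2: C_2 → C_1 maps a triangle to the signed sum of its edges. For instance
  ∂[v_0,v_2,v_3] = [v_2,v_3] − [v_0,v_3] + [v_0,v_2],
  ∂[v_0,v_3,v_4] = [v_3,v_4] − [v_0,v_4] + [v_0,v_3].
This gives a 12×6 integer matrix of rank 6; reducing to Smith normal form yields diagonal entries (1,1,1,1,1,1).

Now H_k = ker ∂_k / im ∂_{k+1}, so:

  H_0: rank C_0 − rank ∂_1 = 6 − 5 = 1, and the invariant factors of ∂_1 are all 1, so H_0 ≅ Z.
  H_1: rank ker ∂_1 − rank ∂_2 = (12 − 5) − 6 = 1, and the invariant factors of ∂_2 are all 1, so H_1 ≅ Z.
  H_2: rank ker ∂_2 − rank ∂_3 = (6 − 6) − 0 = 0, and there is no ∂_3, so H_2 ≅ 0.

As a check, the Euler characteristic is 6 − 12 + 6 = 0, which agrees with 1 − 1 + 0 = 0.

H_0 ≅ Z,  H_1 ≅ Z,  H_2 = 0.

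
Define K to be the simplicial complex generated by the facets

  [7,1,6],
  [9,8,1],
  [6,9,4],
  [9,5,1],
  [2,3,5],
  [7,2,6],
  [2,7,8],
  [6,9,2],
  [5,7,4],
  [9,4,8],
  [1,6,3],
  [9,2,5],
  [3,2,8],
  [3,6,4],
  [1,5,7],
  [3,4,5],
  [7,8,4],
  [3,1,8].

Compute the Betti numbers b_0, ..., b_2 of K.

b_0 = 1, b_1 = 2, b_2 = 1.

Take the total order 1 < 2 < 3 < 4 < 5 < 6 < 7 < 8 < 9 on the vertex set. Then K (dimension 2) consists of the simplices:

  0-simplices (9): [1], [2], [3], [4], [5], [6], [7], [8], [9]
  1-simplices (27): (27 of them)
  2-simplices (18): [1,3,6], [1,3,8], [1,5,7], [1,5,9], [1,6,7], [1,8,9], [2,3,5], [2,3,8], [2,5,9], [2,6,7], [2,6,9], [2,7,8], [3,4,5], [3,4,6], [4,5,7], [4,6,9], [4,7,8], [4,8,9]

Hence C_0 ≅ Z^9, C_1 ≅ Z^27, C_2 ≅ Z^18.

Boundary ∂_1: C_1 → C_0 is given by ∂[p,q] = [q] − [p]. For instance
  ∂[4,7] = [7] − [4].
The 9×27 boundary matrix has rank 8 and Smith normal form diag(1,1,1,1,1,1,1,1).

Boundary ∂_2: C_2 → C_1 maps a triangle to the signed sum of its edges. For instance
  ∂[2,6,9] = [6,9] − [2,9] + [2,6],
  ∂[2,3,8] = [3,8] − [2,8] + [2,3].
As a 27×18 matrix over Z this has rank 17, with invariant factors (1,1,1,1,1,1,1,1,1,1,1,1,1,1,1,1,1).

Computing H_k = (kernel of ∂_k) / (image of ∂_{k+1}):

  H_0: rank C_0 − rank ∂_1 = 9 − 8 = 1, and the invariant factors of ∂_1 are all 1, so H_0 ≅ Z.
  H_1: rank ker ∂_1 − rank ∂_2 = (27 − 8) − 17 = 2, and the invariant factors of ∂_2 are all 1, so H_1 ≅ Z^2.
  H_2: rank ker ∂_2 − rank ∂_3 = (18 − 17) − 0 = 1, and there is no ∂_3, so H_2 ≅ Z.

(K is a triangulation of the torus T^2.)

Hence the Betti numbers are b_0 = 1, b_1 = 2, b_2 = 1.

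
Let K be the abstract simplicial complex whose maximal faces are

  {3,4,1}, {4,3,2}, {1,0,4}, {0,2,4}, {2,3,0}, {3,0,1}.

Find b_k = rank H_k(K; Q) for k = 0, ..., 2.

Order the vertices as 0 < 1 < 2 < 3 < 4. Listing each simplex with vertices in this order, K has dimension 2 with simplices:

  0-simplices (5): [0], [1], [2], [3], [4]
  1-simplices (9): [0,1], [0,2], [0,3], [0,4], [1,3], [1,4], [2,3], [2,4], [3,4]
  2-simplices (6): [0,1,3], [0,1,4], [0,2,3], [0,2,4], [1,3,4], [2,3,4]

giving chain groups C_0 ≅ Z^5, C_1 ≅ Z^9, C_2 ≅ Z^6.

The boundary map ∂_1: C_1 → C_0 sends each edge [p,q] (with p < q) to q − p. For instance
  ∂[0,1] = [1] − [0].
The resulting 5×9 matrix has rank 4, and its Smith normal form has invariant factors (1,1,1,1).

Boundary ∂_2: C_2 → C_1 sends each 2-simplex [p,q,r] to [q,r] − [p,r] + [p,q]. For instance
  ∂[0,2,3] = [2,3] − [0,3] + [0,2],
  ∂[0,1,3] = [1,3] − [0,3] + [0,1].
The resulting 9×6 matrix has rank 5, and its Smith normal form has invariant factors (1,1,1,1,1).

From H_k ≅ ker(∂_k) / im(∂_{k+1}) we obtain:

  H_0: rank C_0 − rank ∂_1 = 5 − 4 = 1, and the invariant factors of ∂_1 are all 1, so H_0 = Z.
  H_1: rank ker ∂_1 − rank ∂_2 = (9 − 4) − 5 = 0, and the invariant factors of ∂_2 are all 1, so H_1 = 0.
  H_2: rank ker ∂_2 − rank ∂_3 = (6 − 5) − 0 = 1, and there is no ∂_3, so H_2 = Z.

Hence the Betti numbers are b_0 = 1, b_1 = 0, b_2 = 1.

b_0 = 1, b_1 = 0, b_2 = 1.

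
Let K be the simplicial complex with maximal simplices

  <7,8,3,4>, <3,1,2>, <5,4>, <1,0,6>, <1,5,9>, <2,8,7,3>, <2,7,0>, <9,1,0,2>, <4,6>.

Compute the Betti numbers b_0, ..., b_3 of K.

Take the total order 0 < 1 < 2 < 3 < 4 < 5 < 6 < 7 < 8 < 9 on the vertex set. Then K (dimension 3) consists of the simplices:

  0-simplices (10): [0], [1], [2], [3], [4], [5], [6], [7], [8], [9]
  1-simplices (23): [0,1], [0,2], [0,6], [0,7], [0,9], [1,2], [1,3], [1,5], [1,6], [1,9], [2,3], [2,7], [2,8], [2,9], [3,4], [3,7], [3,8], [4,5], [4,6], [4,7], [4,8], [5,9], [7,8]
  2-simplices (15): [0,1,2], [0,1,6], [0,1,9], [0,2,7], [0,2,9], [1,2,3], [1,2,9], [1,5,9], [2,3,7], [2,3,8], [2,7,8], [3,4,7], [3,4,8], [3,7,8], [4,7,8]
  3-simplices (3): [0,1,2,9], [2,3,7,8], [3,4,7,8]

giving chain groups C_0 ≅ Z^10, C_1 ≅ Z^23, C_2 ≅ Z^15, C_3 ≅ Z^3.

Boundary ∂_1: C_1 → C_0 is given by ∂[p,q] = [q] − [p].
As a 10×23 matrix over Z this has rank 9, with invariant factors (1,1,1,1,1,1,1,1,1).

The boundary map ∂_2: C_2 → C_1 sends each 2-simplex [p,q,r] to [q,r] − [p,r] + [p,q]. For instance
  ∂[3,7,8] = [7,8] − [3,8] + [3,7],
  ∂[2,3,8] = [3,8] − [2,8] + [2,3].
The 23×15 boundary matrix has rank 12 and Smith normal form diag(1,1,1,1,1,1,1,1,1,1,1,1).

∂_3: C_3 → C_2 sends each 3-simplex σ to the alternating sum Σ_i (−1)^i (σ with its i-th vertex removed). For instance
  ∂[2,3,7,8] = [3,7,8] − [2,7,8] + [2,3,8] − [2,3,7],
  ∂[3,4,7,8] = [4,7,8] − [3,7,8] + [3,4,8] − [3,4,7].
The 15×3 boundary matrix has rank 3 and Smith normal form diag(1,1,1).

Reading off H_k = ker ∂_k / im ∂_{k+1}:

  H_0: rank C_0 − rank ∂_1 = 10 − 9 = 1, and the invariant factors of ∂_1 are all 1, so H_0 ≅ Z.
  H_1: rank ker ∂_1 − rank ∂_2 = (23 − 9) − 12 = 2, and the invariant factors of ∂_2 are all 1, so H_1 ≅ Z^2.
  H_2: rank ker ∂_2 − rank ∂_3 = (15 − 12) − 3 = 0, and the invariant factors of ∂_3 are all 1, so H_2 ≅ 0.
  H_3: rank ker ∂_3 − rank ∂_4 = (3 − 3) − 0 = 0, and there is no ∂_4, so H_3 ≅ 0.

Hence the Betti numbers are b_0 = 1, b_1 = 2, b_2 = 0, b_3 = 0.

b_0 = 1, b_1 = 2, b_2 = 0, b_3 = 0.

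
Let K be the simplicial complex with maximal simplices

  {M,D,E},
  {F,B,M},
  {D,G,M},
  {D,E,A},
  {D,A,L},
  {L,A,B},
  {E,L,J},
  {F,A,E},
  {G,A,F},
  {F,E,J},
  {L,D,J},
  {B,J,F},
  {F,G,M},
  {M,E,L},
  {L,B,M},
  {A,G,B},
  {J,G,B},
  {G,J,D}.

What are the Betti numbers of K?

b_0 = 1, b_1 = 1, b_2 = 0.

Order the vertices as A < B < D < E < F < G < J < L < M. Listing each simplex with vertices in this order, K has dimension 2 with simplices:

  0-simplices (9): A, B, D, E, F, G, J, L, M
  1-simplices (27): AB, AD, AE, AF, AG, AL, BF, BG, BJ, BL, BM, DE, DG, DJ, DL, DM, EF, EJ, EL, EM, FG, FJ, FM, GJ, GM, JL, LM
  2-simplices (18): ABG, ABL, ADE, ADL, AEF, AFG, BFJ, BFM, BGJ, BLM, DEM, DGJ, DGM, DJL, EFJ, EJL, ELM, FGM

giving chain groups C_0 ≅ Z^9, C_1 ≅ Z^27, C_2 ≅ Z^18.

The boundary map ∂_1: C_1 → C_0 sends each edge [p,q] (with p < q) to q − p. For instance
  ∂BM = M − B.
The 9×27 boundary matrix has rank 8 and Smith normal form diag(1,1,1,1,1,1,1,1).

∂_2: C_2 → C_1 acts by ∂[p,q,r] = [q,r] − [p,r] + [p,q]. For instance
  ∂FGM = GM − FM + FG,
  ∂BGJ = GJ − BJ + BG.
The resulting 27×18 matrix has rank 18, and its Smith normal form has invariant factors (1,1,1,1,1,1,1,1,1,1,1,1,1,1,1,1,1,2).

Computing H_k = (kernel of ∂_k) / (image of ∂_{k+1}):

  H_0: rank C_0 − rank ∂_1 = 9 − 8 = 1, and the invariant factors of ∂_1 are all 1, so H_0 = Z.
  H_1: rank ker ∂_1 − rank ∂_2 = (27 − 8) − 18 = 1, and ∂_2 has invariant factor 2 > 1, so H_1 = Z ⊕ Z_2.
  H_2: rank ker ∂_2 − rank ∂_3 = (18 − 18) − 0 = 0, and there is no ∂_3, so H_2 = 0.

As a check, the Euler characteristic is 9 − 27 + 18 = 0, which agrees with 1 − 1 + 0 = 0.
(K is a triangulation of the Klein bottle.)

Hence the Betti numbers are b_0 = 1, b_1 = 1, b_2 = 0.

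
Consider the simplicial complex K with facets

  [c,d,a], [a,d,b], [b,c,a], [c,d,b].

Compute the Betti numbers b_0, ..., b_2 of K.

Take the total order a < b < c < d on the vertex set. Then K (dimension 2) consists of the simplices:

  0-simplices (4): a, b, c, d
  1-simplices (6): ab, ac, ad, bc, bd, cd
  2-simplices (4): abc, abd, acd, bcd

giving chain groups C_0 ≅ Z^4, C_1 ≅ Z^6, C_2 ≅ Z^4.

The boundary map ∂_1: C_1 → C_0 maps an edge to its endpoints' difference, ∂[p,q] = q − p. For instance
  ∂cd = d − c.
The 4×6 boundary matrix has rank 3 and Smith normal form diag(1,1,1).

Boundary ∂_2: C_2 → C_1 maps a triangle to the signed sum of its edges. For instance
  ∂acd = cd − ad + ac,
  ∂abd = bd − ad + ab.
The 6×4 boundary matrix has rank 3 and Smith normal form diag(1,1,1).

Reading off H_k = ker ∂_k / im ∂_{k+1}:

  H_0: rank C_0 − rank ∂_1 = 4 − 3 = 1, and the invariant factors of ∂_1 are all 1, so H_0 ≅ Z.
  H_1: rank ker ∂_1 − rank ∂_2 = (6 − 3) − 3 = 0, and the invariant factors of ∂_2 are all 1, so H_1 ≅ 0.
  H_2: rank ker ∂_2 − rank ∂_3 = (4 − 3) − 0 = 1, and there is no ∂_3, so H_2 ≅ Z.

As a check, the Euler characteristic is 4 − 6 + 4 = 2, which agrees with 1 − 0 + 1 = 2.

Hence the Betti numbers are b_0 = 1, b_1 = 0, b_2 = 1.

b_0 = 1, b_1 = 0, b_2 = 1.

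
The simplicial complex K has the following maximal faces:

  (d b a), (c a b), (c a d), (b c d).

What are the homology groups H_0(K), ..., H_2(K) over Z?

H_0 ≅ Z,  H_1 = 0,  H_2 ≅ Z.

Order the vertices as a < b < c < d. Listing each simplex with vertices in this order, K has dimension 2 with simplices:

  0-simplices (4): a, b, c, d
  1-simplices (6): ab, ac, ad, bc, bd, cd
  2-simplices (4): abc, abd, acd, bcd

Hence C_0 ≅ Z^4, C_1 ≅ Z^6, C_2 ≅ Z^4.

Boundary ∂_1: C_1 → C_0 sends each edge [p,q] (with p < q) to q − p.
The 4×6 boundary matrix has rank 3 and Smith normal form diag(1,1,1).

Boundary ∂_2: C_2 → C_1 sends each 2-simplex [p,q,r] to [q,r] − [p,r] + [p,q]. For instance
  ∂acd = cd − ad + ac,
  ∂abc = bc − ac + ab.
As a 6×4 matrix over Z this has rank 3, with invariant factors (1,1,1).

From H_k ≅ ker(∂_k) / im(∂_{k+1}) we obtain:

  H_0: rank C_0 − rank ∂_1 = 4 − 3 = 1, and the invariant factors of ∂_1 are all 1, so H_0 ≅ Z.
  H_1: rank ker ∂_1 − rank ∂_2 = (6 − 3) − 3 = 0, and the invariant factors of ∂_2 are all 1, so H_1 ≅ 0.
  H_2: rank ker ∂_2 − rank ∂_3 = (4 − 3) − 0 = 1, and there is no ∂_3, so H_2 ≅ Z.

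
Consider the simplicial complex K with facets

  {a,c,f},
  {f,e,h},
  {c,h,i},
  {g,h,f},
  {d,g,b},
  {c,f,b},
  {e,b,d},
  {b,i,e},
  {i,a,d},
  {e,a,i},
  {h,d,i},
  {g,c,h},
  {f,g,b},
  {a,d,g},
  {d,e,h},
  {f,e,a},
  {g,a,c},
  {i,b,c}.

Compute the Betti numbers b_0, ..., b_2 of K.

b_0 = 1, b_1 = 1, b_2 = 0.

Take the total order a < b < c < d < e < f < g < h < i on the vertex set. Then K (dimension 2) consists of the simplices:

  0-simplices (9): a, b, c, d, e, f, g, h, i
  1-simplices (27): ac, ad, ae, af, ag, ai, bc, bd, be, bf, bg, bi, cf, cg, ch, ci, de, dg, dh, di, ef, eh, ei, fg, fh, gh, hi
  2-simplices (18): acf, acg, adg, adi, aef, aei, bcf, bci, bde, bdg, bei, bfg, cgh, chi, deh, dhi, efh, fgh

giving chain groups C_0 ≅ Z^9, C_1 ≅ Z^27, C_2 ≅ Z^18.

The boundary map ∂_1: C_1 → C_0 sends each edge [p,q] (with p < q) to q − p. For instance
  ∂bc = c − b.
This gives a 9×27 integer matrix of rank 8; reducing to Smith normal form yields diagonal entries (1,1,1,1,1,1,1,1).

∂_2: C_2 → C_1 maps a triangle to the signed sum of its edges. For instance
  ∂bei = ei − bi + be,
  ∂fgh = gh − fh + fg.
As a 27×18 matrix over Z this has rank 18, with invariant factors (1,1,1,1,1,1,1,1,1,1,1,1,1,1,1,1,1,2).

Computing H_k = (kernel of ∂_k) / (image of ∂_{k+1}):

  H_0: rank C_0 − rank ∂_1 = 9 − 8 = 1, and the invariant factors of ∂_1 are all 1, so H_0 = Z.
  H_1: rank ker ∂_1 − rank ∂_2 = (27 − 8) − 18 = 1, and ∂_2 has invariant factor 2 > 1, so H_1 = Z ⊕ Z/2.
  H_2: rank ker ∂_2 − rank ∂_3 = (18 − 18) − 0 = 0, and there is no ∂_3, so H_2 = 0.

As a check, the Euler characteristic is 9 − 27 + 18 = 0, which agrees with 1 − 1 + 0 = 0.
(K is a triangulation of the Klein bottle.)

Hence the Betti numbers are b_0 = 1, b_1 = 1, b_2 = 0.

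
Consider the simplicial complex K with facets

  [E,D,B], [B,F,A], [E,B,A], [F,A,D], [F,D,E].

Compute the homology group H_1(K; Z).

H_1 = Z.

Fix the vertex order A < B < D < E < F and write every simplex with vertices in increasing order. Then dim K = 2 and the simplices of K are:

  0-simplices (5): A, B, D, E, F
  1-simplices (10): AB, AD, AE, AF, BD, BE, BF, DE, DF, EF
  2-simplices (5): ABE, ABF, ADF, BDE, DEF

so the chain groups are C_0 ≅ Z^5, C_1 ≅ Z^10, C_2 ≅ Z^5.

∂_1: C_1 → C_0 maps an edge to its endpoints' difference, ∂[p,q] = q − p. For instance
  ∂AB = B − A.
The 5×10 boundary matrix has rank 4 and Smith normal form diag(1,1,1,1).

Boundary ∂_2: C_2 → C_1 maps a triangle to the signed sum of its edges. For instance
  ∂ABF = BF − AF + AB,
  ∂ADF = DF − AF + AD.
As a 10×5 matrix over Z this has rank 5, with invariant factors (1,1,1,1,1).

Computing H_k = (kernel of ∂_k) / (image of ∂_{k+1}):

  H_1: rank ker ∂_1 − rank ∂_2 = (10 − 4) − 5 = 1, and the invariant factors of ∂_2 are all 1, so H_1 = Z.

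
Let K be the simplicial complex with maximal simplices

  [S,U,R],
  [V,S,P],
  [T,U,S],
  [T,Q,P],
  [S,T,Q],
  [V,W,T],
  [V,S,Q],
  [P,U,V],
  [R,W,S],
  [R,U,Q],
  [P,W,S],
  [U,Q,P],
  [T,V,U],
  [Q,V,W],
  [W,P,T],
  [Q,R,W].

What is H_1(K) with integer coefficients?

Fix the vertex order P < Q < R < S < T < U < V < W and write every simplex with vertices in increasing order. Then dim K = 2 and the simplices of K are:

  0-simplices (8): P, Q, R, S, T, U, V, W
  1-simplices (24): PQ, PS, PT, PU, PV, PW, QR, QS, QT, QU, QV, QW, RS, RU, RW, ST, SU, SV, SW, TU, TV, TW, UV, VW
  2-simplices (16): PQT, PQU, PSV, PSW, PTW, PUV, QRU, QRW, QST, QSV, QVW, RSU, RSW, STU, TUV, TVW

giving chain groups C_0 ≅ Z^8, C_1 ≅ Z^24, C_2 ≅ Z^16.

Boundary ∂_1: C_1 → C_0 maps an edge to its endpoints' difference, ∂[p,q] = q − p.
The 8×24 boundary matrix has rank 7 and Smith normal form diag(1,1,1,1,1,1,1).

The boundary map ∂_2: C_2 → C_1 acts by ∂[p,q,r] = [q,r] − [p,r] + [p,q]. For instance
  ∂RSW = SW − RW + RS,
  ∂PQU = QU − PU + PQ.
The resulting 24×16 matrix has rank 15, and its Smith normal form has invariant factors (1,1,1,1,1,1,1,1,1,1,1,1,1,1,1).

Reading off H_k = ker ∂_k / im ∂_{k+1}:

  H_1: rank ker ∂_1 − rank ∂_2 = (24 − 7) − 15 = 2, and the invariant factors of ∂_2 are all 1, so H_1 ≅ Z^2.

H_1 = Z^2.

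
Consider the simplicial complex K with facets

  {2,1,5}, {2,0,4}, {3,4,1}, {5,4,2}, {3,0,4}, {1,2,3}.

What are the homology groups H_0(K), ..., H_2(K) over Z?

Take the total order 0 < 1 < 2 < 3 < 4 < 5 on the vertex set. Then K (dimension 2) consists of the simplices:

  0-simplices (6): [0], [1], [2], [3], [4], [5]
  1-simplices (12): [0,2], [0,3], [0,4], [1,2], [1,3], [1,4], [1,5], [2,3], [2,4], [2,5], [3,4], [4,5]
  2-simplices (6): [0,2,4], [0,3,4], [1,2,3], [1,2,5], [1,3,4], [2,4,5]

giving chain groups C_0 ≅ Z^6, C_1 ≅ Z^12, C_2 ≅ Z^6.

Boundary ∂_1: C_1 → C_0 maps an edge to its endpoints' difference, ∂[p,q] = q − p.
The 6×12 boundary matrix has rank 5 and Smith normal form diag(1,1,1,1,1).

∂_2: C_2 → C_1 maps a triangle to the signed sum of its edges. For instance
  ∂[0,2,4] = [2,4] − [0,4] + [0,2],
  ∂[1,2,3] = [2,3] − [1,3] + [1,2].
This gives a 12×6 integer matrix of rank 6; reducing to Smith normal form yields diagonal entries (1,1,1,1,1,1).

Now H_k = ker ∂_k / im ∂_{k+1}, so:

  H_0: rank C_0 − rank ∂_1 = 6 − 5 = 1, and the invariant factors of ∂_1 are all 1, so H_0 ≅ Z.
  H_1: rank ker ∂_1 − rank ∂_2 = (12 − 5) − 6 = 1, and the invariant factors of ∂_2 are all 1, so H_1 ≅ Z.
  H_2: rank ker ∂_2 − rank ∂_3 = (6 − 6) − 0 = 0, and there is no ∂_3, so H_2 ≅ 0.

(K is a triangulation of the cylinder S^1 x I.)

H_0 ≅ Z,  H_1 ≅ Z,  H_2 = 0.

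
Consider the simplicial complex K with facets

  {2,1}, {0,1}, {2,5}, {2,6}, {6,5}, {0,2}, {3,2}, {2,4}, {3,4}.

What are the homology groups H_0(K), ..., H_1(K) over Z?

Fix the vertex order 0 < 1 < 2 < 3 < 4 < 5 < 6 and write every simplex with vertices in increasing order. Then dim K = 1 and the simplices of K are:

  0-simplices (7): [0], [1], [2], [3], [4], [5], [6]
  1-simplices (9): [0,1], [0,2], [1,2], [2,3], [2,4], [2,5], [2,6], [3,4], [5,6]

giving chain groups C_0 ≅ Z^7, C_1 ≅ Z^9.

Boundary ∂_1: C_1 → C_0 is given by ∂[p,q] = [q] − [p]. For instance
  ∂[2,5] = [5] − [2].
The 7×9 boundary matrix has rank 6 and Smith normal form diag(1,1,1,1,1,1).

Computing H_k = (kernel of ∂_k) / (image of ∂_{k+1}):

  H_0: rank C_0 − rank ∂_1 = 7 − 6 = 1, and the invariant factors of ∂_1 are all 1, so H_0 = Z.
  H_1: rank ker ∂_1 − rank ∂_2 = (9 − 6) − 0 = 3, and there is no ∂_2, so H_1 = Z^3.

H_0 = Z,  H_1 = Z^3.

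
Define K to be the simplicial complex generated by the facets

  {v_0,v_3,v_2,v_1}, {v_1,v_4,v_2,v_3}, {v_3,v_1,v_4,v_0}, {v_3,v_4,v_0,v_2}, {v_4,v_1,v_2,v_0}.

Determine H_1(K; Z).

H_1 = 0.

K has 5 vertices, 10 edges, 10 triangles, 5 3-simplices.
rank ∂_1 = 4, rank ∂_2 = 6 ⇒ b_1 = 10 − 4 − 6 = 0; all invariant factors of ∂_2 are 1 so no torsion. So H_1 ≅ 0.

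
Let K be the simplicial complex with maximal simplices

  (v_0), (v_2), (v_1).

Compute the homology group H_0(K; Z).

H_0 ≅ Z^3.

Order the vertices as v_0 < v_1 < v_2. Listing each simplex with vertices in this order, K has dimension 0 with simplices:

  0-simplices (3): [v_0], [v_1], [v_2]

so the chain groups are C_0 ≅ Z^3.

Reading off H_k = ker ∂_k / im ∂_{k+1}:

  H_0: rank C_0 − rank ∂_1 = 3 − 0 = 3, and there is no ∂_1, so H_0 = Z^3.

(K is a triangulation of a set of 3 points.)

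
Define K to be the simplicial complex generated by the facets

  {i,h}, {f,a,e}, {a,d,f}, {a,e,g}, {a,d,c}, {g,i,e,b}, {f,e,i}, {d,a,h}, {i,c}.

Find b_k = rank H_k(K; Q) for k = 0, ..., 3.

b_0 = 1, b_1 = 2, b_2 = 0, b_3 = 0.

Fix the vertex order a < b < c < d < e < f < g < h < i and write every simplex with vertices in increasing order. Then dim K = 3 and the simplices of K are:

  0-simplices (9): a, b, c, d, e, f, g, h, i
  1-simplices (19): ac, ad, ae, af, ag, ah, be, bg, bi, cd, ci, df, dh, ef, eg, ei, fi, gi, hi
  2-simplices (10): acd, adf, adh, aef, aeg, beg, bei, bgi, efi, egi
  3-simplices (1): begi

so the chain groups are C_0 ≅ Z^9, C_1 ≅ Z^19, C_2 ≅ Z^10, C_3 ≅ Z^1.

Boundary ∂_1: C_1 → C_0 maps an edge to its endpoints' difference, ∂[p,q] = q − p.
As a 9×19 matrix over Z this has rank 8, with invariant factors (1,1,1,1,1,1,1,1).

∂_2: C_2 → C_1 maps a triangle to the signed sum of its edges. For instance
  ∂adf = df − af + ad,
  ∂aeg = eg − ag + ae.
This gives a 19×10 integer matrix of rank 9; reducing to Smith normal form yields diagonal entries (1,1,1,1,1,1,1,1,1).

∂_3: C_3 → C_2 sends each 3-simplex σ to the alternating sum Σ_i (−1)^i (σ with its i-th vertex removed). For instance
  ∂begi = egi − bgi + bei − beg.
This gives a 10×1 integer matrix of rank 1; reducing to Smith normal form yields diagonal entries (1).

From H_k ≅ ker(∂_k) / im(∂_{k+1}) we obtain:

  H_0: rank C_0 − rank ∂_1 = 9 − 8 = 1, and the invariant factors of ∂_1 are all 1, so H_0 = Z.
  H_1: rank ker ∂_1 − rank ∂_2 = (19 − 8) − 9 = 2, and the invariant factors of ∂_2 are all 1, so H_1 = Z^2.
  H_2: rank ker ∂_2 − rank ∂_3 = (10 − 9) − 1 = 0, and the invariant factors of ∂_3 are all 1, so H_2 = 0.
  H_3: rank ker ∂_3 − rank ∂_4 = (1 − 1) − 0 = 0, and there is no ∂_4, so H_3 = 0.

As a check, the Euler characteristic is 9 − 19 + 10 − 1 = -1, which agrees with 1 − 2 + 0 − 0 = -1.

Hence the Betti numbers are b_0 = 1, b_1 = 2, b_2 = 0, b_3 = 0.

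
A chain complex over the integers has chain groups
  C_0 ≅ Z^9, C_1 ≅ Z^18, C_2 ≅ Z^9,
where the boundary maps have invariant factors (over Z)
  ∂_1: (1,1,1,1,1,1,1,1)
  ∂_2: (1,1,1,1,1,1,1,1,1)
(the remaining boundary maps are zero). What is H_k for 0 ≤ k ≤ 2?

H_0 ≅ Z,  H_1 ≅ Z,  H_2 = 0.

H_0: b_0 = 9 − 0 − 8 = 1; torsion from ∂_1 factors > 1: none. So H_0 ≅ Z.
H_1: b_1 = 18 − 8 − 9 = 1; torsion from ∂_2 factors > 1: none. So H_1 ≅ Z.
H_2: b_2 = 9 − 9 − 0 = 0; torsion from ∂_3 factors > 1: none. So H_2 ≅ 0.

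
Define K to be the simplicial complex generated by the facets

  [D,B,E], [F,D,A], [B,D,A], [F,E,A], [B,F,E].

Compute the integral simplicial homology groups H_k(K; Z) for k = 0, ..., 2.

K has 5 vertices, 10 edges, 5 triangles.
rank ∂_0 = 0, rank ∂_1 = 4 ⇒ b_0 = 5 − 0 − 4 = 1; all invariant factors of ∂_1 are 1 so no torsion. So H_0 = Z.
rank ∂_1 = 4, rank ∂_2 = 5 ⇒ b_1 = 10 − 4 − 5 = 1; all invariant factors of ∂_2 are 1 so no torsion. So H_1 = Z.
rank ∂_2 = 5, rank ∂_3 = 0 ⇒ b_2 = 5 − 5 − 0 = 0. So H_2 = 0.

H_0 = Z,  H_1 = Z,  H_2 = 0.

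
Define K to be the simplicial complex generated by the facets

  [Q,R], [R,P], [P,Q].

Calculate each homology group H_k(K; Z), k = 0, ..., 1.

We work with the vertex ordering P < Q < R. The simplices of K, each written with vertices in increasing order, are:

  0-simplices (3): P, Q, R
  1-simplices (3): PQ, PR, QR

Hence C_0 ≅ Z^3, C_1 ≅ Z^3.

Boundary ∂_1: C_1 → C_0 sends each edge [p,q] (with p < q) to q − p.
The resulting 3×3 matrix has rank 2, and its Smith normal form has invariant factors (1,1).

Reading off H_k = ker ∂_k / im ∂_{k+1}:

  H_0: rank C_0 − rank ∂_1 = 3 − 2 = 1, and the invariant factors of ∂_1 are all 1, so H_0 = Z.
  H_1: rank ker ∂_1 − rank ∂_2 = (3 − 2) − 0 = 1, and there is no ∂_2, so H_1 = Z.

As a check, the Euler characteristic is 3 − 3 = 0, which agrees with 1 − 1 = 0.

H_0 ≅ Z,  H_1 ≅ Z.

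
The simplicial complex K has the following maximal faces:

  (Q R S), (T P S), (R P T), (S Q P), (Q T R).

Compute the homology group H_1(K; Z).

H_1 = Z.

Order the vertices as P < Q < R < S < T. Listing each simplex with vertices in this order, K has dimension 2 with simplices:

  0-simplices (5): P, Q, R, S, T
  1-simplices (10): PQ, PR, PS, PT, QR, QS, QT, RS, RT, ST
  2-simplices (5): PQS, PRT, PST, QRS, QRT

so the chain groups are C_0 ≅ Z^5, C_1 ≅ Z^10, C_2 ≅ Z^5.

Boundary ∂_1: C_1 → C_0 maps an edge to its endpoints' difference, ∂[p,q] = q − p.
The resulting 5×10 matrix has rank 4, and its Smith normal form has invariant factors (1,1,1,1).

∂_2: C_2 → C_1 acts by ∂[p,q,r] = [q,r] − [p,r] + [p,q]. For instance
  ∂PRT = RT − PT + PR,
  ∂PQS = QS − PS + PQ.
As a 10×5 matrix over Z this has rank 5, with invariant factors (1,1,1,1,1).

From H_k ≅ ker(∂_k) / im(∂_{k+1}) we obtain:

  H_1: rank ker ∂_1 − rank ∂_2 = (10 − 4) − 5 = 1, and the invariant factors of ∂_2 are all 1, so H_1 = Z.

(K is a triangulation of the Möbius band.)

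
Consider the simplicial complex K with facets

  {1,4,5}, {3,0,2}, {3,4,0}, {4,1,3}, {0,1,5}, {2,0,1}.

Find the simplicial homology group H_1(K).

H_1 ≅ Z.

We work with the vertex ordering 0 < 1 < 2 < 3 < 4 < 5. The simplices of K, each written with vertices in increasing order, are:

  0-simplices (6): [0], [1], [2], [3], [4], [5]
  1-simplices (12): [0,1], [0,2], [0,3], [0,4], [0,5], [1,2], [1,3], [1,4], [1,5], [2,3], [3,4], [4,5]
  2-simplices (6): [0,1,2], [0,1,5], [0,2,3], [0,3,4], [1,3,4], [1,4,5]

giving chain groups C_0 ≅ Z^6, C_1 ≅ Z^12, C_2 ≅ Z^6.

The boundary map ∂_1: C_1 → C_0 is given by ∂[p,q] = [q] − [p]. For instance
  ∂[4,5] = [5] − [4].
As a 6×12 matrix over Z this has rank 5, with invariant factors (1,1,1,1,1).

∂_2: C_2 → C_1 acts by ∂[p,q,r] = [q,r] − [p,r] + [p,q]. For instance
  ∂[1,4,5] = [4,5] − [1,5] + [1,4],
  ∂[1,3,4] = [3,4] − [1,4] + [1,3].
As a 12×6 matrix over Z this has rank 6, with invariant factors (1,1,1,1,1,1).

Computing H_k = (kernel of ∂_k) / (image of ∂_{k+1}):

  H_1: rank ker ∂_1 − rank ∂_2 = (12 − 5) − 6 = 1, and the invariant factors of ∂_2 are all 1, so H_1 = Z.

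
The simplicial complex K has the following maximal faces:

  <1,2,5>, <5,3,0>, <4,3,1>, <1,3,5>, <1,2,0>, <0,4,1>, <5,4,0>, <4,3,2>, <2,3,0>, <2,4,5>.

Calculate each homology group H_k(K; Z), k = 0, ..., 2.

We work with the vertex ordering 0 < 1 < 2 < 3 < 4 < 5. The simplices of K, each written with vertices in increasing order, are:

  0-simplices (6): [0], [1], [2], [3], [4], [5]
  1-simplices (15): [0,1], [0,2], [0,3], [0,4], [0,5], [1,2], [1,3], [1,4], [1,5], [2,3], [2,4], [2,5], [3,4], [3,5], [4,5]
  2-simplices (10): [0,1,2], [0,1,4], [0,2,3], [0,3,5], [0,4,5], [1,2,5], [1,3,4], [1,3,5], [2,3,4], [2,4,5]

Hence C_0 ≅ Z^6, C_1 ≅ Z^15, C_2 ≅ Z^10.

Boundary ∂_1: C_1 → C_0 maps an edge to its endpoints' difference, ∂[p,q] = q − p. For instance
  ∂[2,5] = [5] − [2].
The 6×15 boundary matrix has rank 5 and Smith normal form diag(1,1,1,1,1).

Boundary ∂_2: C_2 → C_1 maps a triangle to the signed sum of its edges. For instance
  ∂[0,1,2] = [1,2] − [0,2] + [0,1],
  ∂[0,4,5] = [4,5] − [0,5] + [0,4].
As a 15×10 matrix over Z this has rank 10, with invariant factors (1,1,1,1,1,1,1,1,1,2).

From H_k ≅ ker(∂_k) / im(∂_{k+1}) we obtain:

  H_0: rank C_0 − rank ∂_1 = 6 − 5 = 1, and the invariant factors of ∂_1 are all 1, so H_0 ≅ Z.
  H_1: rank ker ∂_1 − rank ∂_2 = (15 − 5) − 10 = 0, and ∂_2 has invariant factor 2 > 1, so H_1 ≅ Z/2Z.
  H_2: rank ker ∂_2 − rank ∂_3 = (10 − 10) − 0 = 0, and there is no ∂_3, so H_2 ≅ 0.

As a check, the Euler characteristic is 6 − 15 + 10 = 1, which agrees with 1 − 0 + 0 = 1.
(K is a triangulation of the real projective plane RP^2.)

H_0 ≅ Z,  H_1 ≅ Z/2Z,  H_2 = 0.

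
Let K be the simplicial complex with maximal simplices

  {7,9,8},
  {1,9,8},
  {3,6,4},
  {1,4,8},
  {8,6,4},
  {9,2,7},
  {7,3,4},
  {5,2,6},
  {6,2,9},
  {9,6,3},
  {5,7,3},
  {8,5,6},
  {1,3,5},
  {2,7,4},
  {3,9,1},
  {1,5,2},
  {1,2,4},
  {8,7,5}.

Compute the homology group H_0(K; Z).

H_0 ≅ Z.

K has 9 vertices, 27 edges, 18 triangles.
rank ∂_0 = 0, rank ∂_1 = 8 ⇒ b_0 = 9 − 0 − 8 = 1; all invariant factors of ∂_1 are 1 so no torsion. So H_0 ≅ Z.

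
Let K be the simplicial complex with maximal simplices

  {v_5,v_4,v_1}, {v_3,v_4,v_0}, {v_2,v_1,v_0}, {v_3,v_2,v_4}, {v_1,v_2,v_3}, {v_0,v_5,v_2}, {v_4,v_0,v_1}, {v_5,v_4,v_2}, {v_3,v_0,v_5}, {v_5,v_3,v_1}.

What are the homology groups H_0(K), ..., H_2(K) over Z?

H_0 ≅ Z,  H_1 ≅ Z_2,  H_2 = 0.

Take the total order v_0 < v_1 < v_2 < v_3 < v_4 < v_5 on the vertex set. Then K (dimension 2) consists of the simplices:

  0-simplices (6): [v_0], [v_1], [v_2], [v_3], [v_4], [v_5]
  1-simplices (15): (15 of them)
  2-simplices (10): [v_0,v_1,v_2], [v_0,v_1,v_4], [v_0,v_2,v_5], [v_0,v_3,v_4], [v_0,v_3,v_5], [v_1,v_2,v_3], [v_1,v_3,v_5], [v_1,v_4,v_5], [v_2,v_3,v_4], [v_2,v_4,v_5]

giving chain groups C_0 ≅ Z^6, C_1 ≅ Z^15, C_2 ≅ Z^10.

Boundary ∂_1: C_1 → C_0 maps an edge to its endpoints' difference, ∂[p,q] = q − p.
As a 6×15 matrix over Z this has rank 5, with invariant factors (1,1,1,1,1).

Boundary ∂_2: C_2 → C_1 sends each 2-simplex [p,q,r] to [q,r] − [p,r] + [p,q]. For instance
  ∂[v_0,v_3,v_4] = [v_3,v_4] − [v_0,v_4] + [v_0,v_3],
  ∂[v_2,v_4,v_5] = [v_4,v_5] − [v_2,v_5] + [v_2,v_4].
The resulting 15×10 matrix has rank 10, and its Smith normal form has invariant factors (1,1,1,1,1,1,1,1,1,2).

Now H_k = ker ∂_k / im ∂_{k+1}, so:

  H_0: rank C_0 − rank ∂_1 = 6 − 5 = 1, and the invariant factors of ∂_1 are all 1, so H_0 ≅ Z.
  H_1: rank ker ∂_1 − rank ∂_2 = (15 − 5) − 10 = 0, and ∂_2 has invariant factor 2 > 1, so H_1 ≅ Z_2.
  H_2: rank ker ∂_2 − rank ∂_3 = (10 − 10) − 0 = 0, and there is no ∂_3, so H_2 ≅ 0.

(K is a triangulation of the real projective plane RP^2.)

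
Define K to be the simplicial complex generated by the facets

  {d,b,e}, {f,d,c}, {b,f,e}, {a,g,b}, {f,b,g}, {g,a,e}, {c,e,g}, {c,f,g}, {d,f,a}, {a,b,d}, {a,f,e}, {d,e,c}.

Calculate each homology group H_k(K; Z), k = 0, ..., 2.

Take the total order a < b < c < d < e < f < g on the vertex set. Then K (dimension 2) consists of the simplices:

  0-simplices (7): a, b, c, d, e, f, g
  1-simplices (18): ab, ad, ae, af, ag, bd, be, bf, bg, cd, ce, cf, cg, de, df, ef, eg, fg
  2-simplices (12): abd, abg, adf, aef, aeg, bde, bef, bfg, cde, cdf, ceg, cfg

Hence C_0 ≅ Z^7, C_1 ≅ Z^18, C_2 ≅ Z^12.

∂_1: C_1 → C_0 is given by ∂[p,q] = [q] − [p]. For instance
  ∂cg = g − c.
The resulting 7×18 matrix has rank 6, and its Smith normal form has invariant factors (1,1,1,1,1,1).

Boundary ∂_2: C_2 → C_1 acts by ∂[p,q,r] = [q,r] − [p,r] + [p,q]. For instance
  ∂bef = ef − bf + be,
  ∂aeg = eg − ag + ae.
The resulting 18×12 matrix has rank 12, and its Smith normal form has invariant factors (1,1,1,1,1,1,1,1,1,1,1,2).

Reading off H_k = ker ∂_k / im ∂_{k+1}:

  H_0: rank C_0 − rank ∂_1 = 7 − 6 = 1, and the invariant factors of ∂_1 are all 1, so H_0 = Z.
  H_1: rank ker ∂_1 − rank ∂_2 = (18 − 6) − 12 = 0, and ∂_2 has invariant factor 2 > 1, so H_1 = Z/2.
  H_2: rank ker ∂_2 − rank ∂_3 = (12 − 12) − 0 = 0, and there is no ∂_3, so H_2 = 0.

(K is a triangulation of the real projective plane RP^2.)

H_0 ≅ Z,  H_1 ≅ Z/2,  H_2 = 0.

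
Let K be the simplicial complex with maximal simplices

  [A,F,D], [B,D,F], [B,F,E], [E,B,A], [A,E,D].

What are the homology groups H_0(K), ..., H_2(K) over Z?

H_0 = Z,  H_1 = Z,  H_2 = 0.

We work with the vertex ordering A < B < D < E < F. The simplices of K, each written with vertices in increasing order, are:

  0-simplices (5): A, B, D, E, F
  1-simplices (10): AB, AD, AE, AF, BD, BE, BF, DE, DF, EF
  2-simplices (5): ABE, ADE, ADF, BDF, BEF

so the chain groups are C_0 ≅ Z^5, C_1 ≅ Z^10, C_2 ≅ Z^5.

∂_1: C_1 → C_0 maps an edge to its endpoints' difference, ∂[p,q] = q − p.
As a 5×10 matrix over Z this has rank 4, with invariant factors (1,1,1,1).

Boundary ∂_2: C_2 → C_1 acts by ∂[p,q,r] = [q,r] − [p,r] + [p,q]. For instance
  ∂ABE = BE − AE + AB,
  ∂BDF = DF − BF + BD.
The 10×5 boundary matrix has rank 5 and Smith normal form diag(1,1,1,1,1).

Now H_k = ker ∂_k / im ∂_{k+1}, so:

  H_0: rank C_0 − rank ∂_1 = 5 − 4 = 1, and the invariant factors of ∂_1 are all 1, so H_0 = Z.
  H_1: rank ker ∂_1 − rank ∂_2 = (10 − 4) − 5 = 1, and the invariant factors of ∂_2 are all 1, so H_1 = Z.
  H_2: rank ker ∂_2 − rank ∂_3 = (5 − 5) − 0 = 0, and there is no ∂_3, so H_2 = 0.

(K is a triangulation of the Möbius band.)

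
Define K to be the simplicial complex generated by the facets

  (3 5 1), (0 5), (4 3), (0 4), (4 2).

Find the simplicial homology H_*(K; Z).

K has 6 vertices, 7 edges, 1 triangle.
rank ∂_0 = 0, rank ∂_1 = 5 ⇒ b_0 = 6 − 0 − 5 = 1; all invariant factors of ∂_1 are 1 so no torsion. So H_0 = Z.
rank ∂_1 = 5, rank ∂_2 = 1 ⇒ b_1 = 7 − 5 − 1 = 1; all invariant factors of ∂_2 are 1 so no torsion. So H_1 = Z.
rank ∂_2 = 1, rank ∂_3 = 0 ⇒ b_2 = 1 − 1 − 0 = 0. So H_2 = 0.

H_0 ≅ Z,  H_1 ≅ Z,  H_2 = 0.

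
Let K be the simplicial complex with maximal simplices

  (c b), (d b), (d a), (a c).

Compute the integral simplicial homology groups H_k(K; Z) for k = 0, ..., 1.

H_0 = Z,  H_1 = Z.

Fix the vertex order a < b < c < d and write every simplex with vertices in increasing order. Then dim K = 1 and the simplices of K are:

  0-simplices (4): a, b, c, d
  1-simplices (4): ac, ad, bc, bd

giving chain groups C_0 ≅ Z^4, C_1 ≅ Z^4.

∂_1: C_1 → C_0 is given by ∂[p,q] = [q] − [p]. For instance
  ∂ac = c − a.
This gives a 4×4 integer matrix of rank 3; reducing to Smith normal form yields diagonal entries (1,1,1).

From H_k ≅ ker(∂_k) / im(∂_{k+1}) we obtain:

  H_0: rank C_0 − rank ∂_1 = 4 − 3 = 1, and the invariant factors of ∂_1 are all 1, so H_0 = Z.
  H_1: rank ker ∂_1 − rank ∂_2 = (4 − 3) − 0 = 1, and there is no ∂_2, so H_1 = Z.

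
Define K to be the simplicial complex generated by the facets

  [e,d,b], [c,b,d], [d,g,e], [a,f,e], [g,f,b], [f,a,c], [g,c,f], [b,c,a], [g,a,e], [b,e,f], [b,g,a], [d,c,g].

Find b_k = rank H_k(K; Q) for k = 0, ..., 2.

b_0 = 1, b_1 = 0, b_2 = 0.

We work with the vertex ordering a < b < c < d < e < f < g. The simplices of K, each written with vertices in increasing order, are:

  0-simplices (7): a, b, c, d, e, f, g
  1-simplices (18): ab, ac, ae, af, ag, bc, bd, be, bf, bg, cd, cf, cg, de, dg, ef, eg, fg
  2-simplices (12): abc, abg, acf, aef, aeg, bcd, bde, bef, bfg, cdg, cfg, deg

giving chain groups C_0 ≅ Z^7, C_1 ≅ Z^18, C_2 ≅ Z^12.

Boundary ∂_1: C_1 → C_0 maps an edge to its endpoints' difference, ∂[p,q] = q − p.
The 7×18 boundary matrix has rank 6 and Smith normal form diag(1,1,1,1,1,1).

The boundary map ∂_2: C_2 → C_1 maps a triangle to the signed sum of its edges. For instance
  ∂aeg = eg − ag + ae,
  ∂bef = ef − bf + be.
The 18×12 boundary matrix has rank 12 and Smith normal form diag(1,1,1,1,1,1,1,1,1,1,1,2).

From H_k ≅ ker(∂_k) / im(∂_{k+1}) we obtain:

  H_0: rank C_0 − rank ∂_1 = 7 − 6 = 1, and the invariant factors of ∂_1 are all 1, so H_0 = Z.
  H_1: rank ker ∂_1 − rank ∂_2 = (18 − 6) − 12 = 0, and ∂_2 has invariant factor 2 > 1, so H_1 = Z/2.
  H_2: rank ker ∂_2 − rank ∂_3 = (12 − 12) − 0 = 0, and there is no ∂_3, so H_2 = 0.

As a check, the Euler characteristic is 7 − 18 + 12 = 1, which agrees with 1 − 0 + 0 = 1.
(K is a triangulation of the real projective plane RP^2.)

Hence the Betti numbers are b_0 = 1, b_1 = 0, b_2 = 0.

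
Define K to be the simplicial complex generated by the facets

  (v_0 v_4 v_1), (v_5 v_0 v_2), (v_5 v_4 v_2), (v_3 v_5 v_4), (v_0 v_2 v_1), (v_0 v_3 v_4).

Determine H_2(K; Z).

H_2 ≅ 0.

K has 6 vertices, 12 edges, 6 triangles.
rank ∂_2 = 6, rank ∂_3 = 0 ⇒ b_2 = 6 − 6 − 0 = 0. So H_2 = 0.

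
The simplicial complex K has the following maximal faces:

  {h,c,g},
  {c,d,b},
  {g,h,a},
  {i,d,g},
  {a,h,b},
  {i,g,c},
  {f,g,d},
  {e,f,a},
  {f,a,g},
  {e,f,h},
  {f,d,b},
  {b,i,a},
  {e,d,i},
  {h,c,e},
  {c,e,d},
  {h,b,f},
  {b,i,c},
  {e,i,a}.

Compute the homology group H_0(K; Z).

H_0 ≅ Z.

K has 9 vertices, 27 edges, 18 triangles.
rank ∂_0 = 0, rank ∂_1 = 8 ⇒ b_0 = 9 − 0 − 8 = 1; all invariant factors of ∂_1 are 1 so no torsion. So H_0 ≅ Z.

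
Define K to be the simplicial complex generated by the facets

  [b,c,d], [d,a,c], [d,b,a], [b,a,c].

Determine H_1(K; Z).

Order the vertices as a < b < c < d. Listing each simplex with vertices in this order, K has dimension 2 with simplices:

  0-simplices (4): a, b, c, d
  1-simplices (6): ab, ac, ad, bc, bd, cd
  2-simplices (4): abc, abd, acd, bcd

Hence C_0 ≅ Z^4, C_1 ≅ Z^6, C_2 ≅ Z^4.

∂_1: C_1 → C_0 is given by ∂[p,q] = [q] − [p]. For instance
  ∂ac = c − a.
The resulting 4×6 matrix has rank 3, and its Smith normal form has invariant factors (1,1,1).

The boundary map ∂_2: C_2 → C_1 acts by ∂[p,q,r] = [q,r] − [p,r] + [p,q]. For instance
  ∂acd = cd − ad + ac,
  ∂abc = bc − ac + ab.
This gives a 6×4 integer matrix of rank 3; reducing to Smith normal form yields diagonal entries (1,1,1).

From H_k ≅ ker(∂_k) / im(∂_{k+1}) we obtain:

  H_1: rank ker ∂_1 − rank ∂_2 = (6 − 3) − 3 = 0, and the invariant factors of ∂_2 are all 1, so H_1 ≅ 0.

(K is a triangulation of the 2-sphere S^2.)

H_1 = 0.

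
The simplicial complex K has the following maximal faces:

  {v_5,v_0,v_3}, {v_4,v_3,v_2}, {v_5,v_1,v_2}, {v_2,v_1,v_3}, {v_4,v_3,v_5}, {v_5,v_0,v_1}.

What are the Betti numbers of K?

Order the vertices as v_0 < v_1 < v_2 < v_3 < v_4 < v_5. Listing each simplex with vertices in this order, K has dimension 2 with simplices:

  0-simplices (6): [v_0], [v_1], [v_2], [v_3], [v_4], [v_5]
  1-simplices (12): [v_0,v_1], [v_0,v_3], [v_0,v_5], [v_1,v_2], [v_1,v_3], [v_1,v_5], [v_2,v_3], [v_2,v_4], [v_2,v_5], [v_3,v_4], [v_3,v_5], [v_4,v_5]
  2-simplices (6): [v_0,v_1,v_5], [v_0,v_3,v_5], [v_1,v_2,v_3], [v_1,v_2,v_5], [v_2,v_3,v_4], [v_3,v_4,v_5]

giving chain groups C_0 ≅ Z^6, C_1 ≅ Z^12, C_2 ≅ Z^6.

The boundary map ∂_1: C_1 → C_0 sends each edge [p,q] (with p < q) to q − p.
The resulting 6×12 matrix has rank 5, and its Smith normal form has invariant factors (1,1,1,1,1).

∂_2: C_2 → C_1 sends each 2-simplex [p,q,r] to [q,r] − [p,r] + [p,q]. For instance
  ∂[v_1,v_2,v_5] = [v_2,v_5] − [v_1,v_5] + [v_1,v_2],
  ∂[v_3,v_4,v_5] = [v_4,v_5] − [v_3,v_5] + [v_3,v_4].
As a 12×6 matrix over Z this has rank 6, with invariant factors (1,1,1,1,1,1).

Reading off H_k = ker ∂_k / im ∂_{k+1}:

  H_0: rank C_0 − rank ∂_1 = 6 − 5 = 1, and the invariant factors of ∂_1 are all 1, so H_0 = Z.
  H_1: rank ker ∂_1 − rank ∂_2 = (12 − 5) − 6 = 1, and the invariant factors of ∂_2 are all 1, so H_1 = Z.
  H_2: rank ker ∂_2 − rank ∂_3 = (6 − 6) − 0 = 0, and there is no ∂_3, so H_2 = 0.

As a check, the Euler characteristic is 6 − 12 + 6 = 0, which agrees with 1 − 1 + 0 = 0.

Hence the Betti numbers are b_0 = 1, b_1 = 1, b_2 = 0.

b_0 = 1, b_1 = 1, b_2 = 0.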